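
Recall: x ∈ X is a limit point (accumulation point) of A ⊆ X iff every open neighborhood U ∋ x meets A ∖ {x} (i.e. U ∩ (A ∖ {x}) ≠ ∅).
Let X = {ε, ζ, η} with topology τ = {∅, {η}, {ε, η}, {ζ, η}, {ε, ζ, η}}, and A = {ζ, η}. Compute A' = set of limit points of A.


A' = {ε, ζ}

For each x ∈ X, list the open sets U ∈ τ with x ∈ U, then check whether U ∩ (A ∖ {x}) ≠ ∅ for every such U.
  x = ε: opens ∋ x are {ε, η}, {ε, ζ, η}; each meets A ∖ {ε}, so x IS a limit point.
  x = ζ: opens ∋ x are {ζ, η}, {ε, ζ, η}; each meets A ∖ {ζ}, so x IS a limit point.
  x = η: open {η} ∋ x has {η} ∩ (A ∖ {η}) = ∅, so x is NOT a limit point.
Collecting: A' = {ε, ζ}.


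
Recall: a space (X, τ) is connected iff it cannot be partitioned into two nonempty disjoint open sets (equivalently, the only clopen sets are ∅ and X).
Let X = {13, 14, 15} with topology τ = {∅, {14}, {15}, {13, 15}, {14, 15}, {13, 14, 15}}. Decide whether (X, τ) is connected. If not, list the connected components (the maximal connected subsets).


(X, τ) is disconnected; components = [{14}, {13, 15}].

Find clopen sets (U ∈ τ with X ∖ U ∈ τ):
  U = ∅, X ∖ U = {13, 14, 15} — both open, so U is clopen.
  U = {14}, X ∖ U = {13, 15} — both open, so U is clopen.
  U = {13, 15}, X ∖ U = {14} — both open, so U is clopen.
  U = {13, 14, 15}, X ∖ U = ∅ — both open, so U is clopen.
Nontrivial clopen(s) exist: e.g. {13, 15}. So (X, τ) is disconnected.
Compute connected components by grouping points that agree on all clopens:
  component: {14}
  component: {13, 15}


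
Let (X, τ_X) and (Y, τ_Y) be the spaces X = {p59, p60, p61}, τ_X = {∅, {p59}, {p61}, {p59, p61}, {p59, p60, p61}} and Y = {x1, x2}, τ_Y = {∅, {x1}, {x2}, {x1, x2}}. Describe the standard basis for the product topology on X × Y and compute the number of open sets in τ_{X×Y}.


Basis B = {∅ × ∅, {p59} × {x1}, {p59} × {x2}, {p61} × {x1}, {p61} × {x2}, {p59} × {x1, x2}, {p59, p61} × {x1}, {p59, p61} × {x2}, {p61} × {x1, x2}, {p59, p60, p61} × {x1}, {p59, p60, p61} × {x2}, {p59, p61} × {x1, x2}, {p59, p60, p61} × {x1, x2}}; |τ_{X×Y}| = 25.

Enumerate products U × V with U ∈ τ_X, V ∈ τ_Y (deduplicated):
  ∅ × ∅ = {} (∅)
  {p59} × {x1} = {(p59,x1)}
  {p59} × {x2} = {(p59,x2)}
  {p61} × {x1} = {(p61,x1)}
  {p61} × {x2} = {(p61,x2)}
  {p59} × {x1, x2} = {(p59,x1), (p59,x2)}
  {p59, p61} × {x1} = {(p59,x1), (p61,x1)}
  {p59, p61} × {x2} = {(p59,x2), (p61,x2)}
  {p61} × {x1, x2} = {(p61,x1), (p61,x2)}
  {p59, p60, p61} × {x1} = {(p59,x1), (p60,x1), (p61,x1)}
  {p59, p60, p61} × {x2} = {(p59,x2), (p60,x2), (p61,x2)}
  {p59, p61} × {x1, x2} = {(p59,x1), (p59,x2), (p61,x1), (p61,x2)}
  {p59, p60, p61} × {x1, x2} = {(p59,x1), (p59,x2), (p60,x1), (p60,x2), (p61,x1), (p61,x2)}
These 13 distinct sets form the basis B.
Close under arbitrary unions to get τ_{X×Y}; counting gives |τ_{X×Y}| = 25.


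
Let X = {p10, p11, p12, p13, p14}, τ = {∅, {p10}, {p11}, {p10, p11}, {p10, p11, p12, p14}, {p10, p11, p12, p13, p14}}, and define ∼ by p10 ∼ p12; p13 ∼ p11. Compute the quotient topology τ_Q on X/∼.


X/∼ = {[p10=p12], [p11=p13], [p14]}; |τ_Q| = 2.

Equivalence classes: [p10=p12], [p11=p13], [p14].
Quotient map π: X → X/∼ sends p10 ↦ [p10=p12], p11 ↦ [p11=p13], p12 ↦ [p10=p12], p13 ↦ [p11=p13], p14 ↦ [p14].
For each subset V ⊆ X/∼, compute π^{-1}(V) ⊆ X and check whether π^{-1}(V) ∈ τ. V is open in τ_Q iff π^{-1}(V) ∈ τ.
  V = {}: π^{-1}(V) = ∅ ∈ τ ✓.
  V = {[p10=p12]}: π^{-1}(V) = {p10, p12} ∉ τ ✗.
  V = {[p11=p13]}: π^{-1}(V) = {p11, p13} ∉ τ ✗.
  V = {[p10=p12], [p11=p13]}: π^{-1}(V) = {p10, p11, p12, p13} ∉ τ ✗.
  V = {[p14]}: π^{-1}(V) = {p14} ∉ τ ✗.
  V = {[p10=p12], [p14]}: π^{-1}(V) = {p10, p12, p14} ∉ τ ✗.
  V = {[p11=p13], [p14]}: π^{-1}(V) = {p11, p13, p14} ∉ τ ✗.
  V = {[p10=p12], [p11=p13], [p14]}: π^{-1}(V) = {p10, p11, p12, p13, p14} ∈ τ ✓.
Open sets in the quotient: τ_Q = {{}, {[p10=p12], [p11=p13], [p14]}} (2 elements).


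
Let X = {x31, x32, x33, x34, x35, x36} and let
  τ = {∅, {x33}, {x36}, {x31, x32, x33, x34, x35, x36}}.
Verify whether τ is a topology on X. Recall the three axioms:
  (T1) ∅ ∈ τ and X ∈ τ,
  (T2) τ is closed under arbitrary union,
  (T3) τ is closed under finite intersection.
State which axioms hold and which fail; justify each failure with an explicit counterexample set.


τ is NOT a topology on X.

Axiom (T1): ∅ ∈ τ? Yes; X ∈ τ? Yes.
Axiom (T2/T3): check pairwise unions and intersections of members of τ.
Counterexample for (T2): {x33} ∪ {x36} = {x33, x36} ∉ τ. Therefore τ is NOT a topology.


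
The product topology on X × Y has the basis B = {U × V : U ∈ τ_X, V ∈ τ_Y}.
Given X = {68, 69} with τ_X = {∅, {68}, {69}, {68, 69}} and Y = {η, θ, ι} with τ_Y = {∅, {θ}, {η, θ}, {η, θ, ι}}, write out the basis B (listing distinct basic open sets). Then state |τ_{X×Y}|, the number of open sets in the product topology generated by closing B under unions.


Basis B = {∅ × ∅, {68} × {θ}, {69} × {θ}, {68} × {η, θ}, {68, 69} × {θ}, {69} × {η, θ}, {68} × {η, θ, ι}, {69} × {η, θ, ι}, {68, 69} × {η, θ}, {68, 69} × {η, θ, ι}}; |τ_{X×Y}| = 16.

Enumerate products U × V with U ∈ τ_X, V ∈ τ_Y (deduplicated):
  ∅ × ∅ = {} (∅)
  {68} × {θ} = {(68,θ)}
  {69} × {θ} = {(69,θ)}
  {68} × {η, θ} = {(68,η), (68,θ)}
  {68, 69} × {θ} = {(68,θ), (69,θ)}
  {69} × {η, θ} = {(69,η), (69,θ)}
  {68} × {η, θ, ι} = {(68,η), (68,θ), (68,ι)}
  {69} × {η, θ, ι} = {(69,η), (69,θ), (69,ι)}
  {68, 69} × {η, θ} = {(68,η), (68,θ), (69,η), (69,θ)}
  {68, 69} × {η, θ, ι} = {(68,η), (68,θ), (68,ι), (69,η), (69,θ), (69,ι)}
These 10 distinct sets form the basis B.
Close under arbitrary unions to get τ_{X×Y}; counting gives |τ_{X×Y}| = 16.


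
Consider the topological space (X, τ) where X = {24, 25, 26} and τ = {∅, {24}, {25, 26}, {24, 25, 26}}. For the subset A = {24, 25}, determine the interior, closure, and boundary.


int(A) = {24}, cl(A) = {24, 25, 26}, ∂A = {25, 26}.

Closed sets in (X, τ) are complements of opens:
  closed(X, τ) = {∅, {24}, {25, 26}, {24, 25, 26}}.
int(A) = ⋃ {U ∈ τ : U ⊆ A}. Opens contained in A: ∅, {24}.
Taking the union of these: int(A) = {24}.
cl(A) = ⋂ {C closed : A ⊆ C}. Closed sets containing A: {24, 25, 26}.
Intersecting these: cl(A) = {24, 25, 26}.
∂A = cl(A) ∖ int(A) = {24, 25, 26} ∖ {24} = {25, 26}.


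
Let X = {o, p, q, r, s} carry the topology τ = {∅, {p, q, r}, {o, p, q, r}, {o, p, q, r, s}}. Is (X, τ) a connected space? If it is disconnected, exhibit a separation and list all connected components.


(X, τ) is connected.

Find clopen sets (U ∈ τ with X ∖ U ∈ τ):
  U = ∅, X ∖ U = {o, p, q, r, s} — both open, so U is clopen.
  U = {o, p, q, r, s}, X ∖ U = ∅ — both open, so U is clopen.
Only trivial clopens (∅ and X) exist, so (X, τ) is connected.
Compute connected components by grouping points that agree on all clopens:
  component: {o, p, q, r, s}


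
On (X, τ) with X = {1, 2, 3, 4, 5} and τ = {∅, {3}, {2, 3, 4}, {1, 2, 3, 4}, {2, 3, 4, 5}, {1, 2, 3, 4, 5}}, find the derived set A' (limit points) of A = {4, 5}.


A' = {1, 2, 5}

For each x ∈ X, list the open sets U ∈ τ with x ∈ U, then check whether U ∩ (A ∖ {x}) ≠ ∅ for every such U.
  x = 1: opens ∋ x are {1, 2, 3, 4}, {1, 2, 3, 4, 5}; each meets A ∖ {1}, so x IS a limit point.
  x = 2: opens ∋ x are {2, 3, 4}, {1, 2, 3, 4}, {2, 3, 4, 5}, {1, 2, 3, 4, 5}; each meets A ∖ {2}, so x IS a limit point.
  x = 3: open {3} ∋ x has {3} ∩ (A ∖ {3}) = ∅, so x is NOT a limit point.
  x = 4: open {2, 3, 4} ∋ x has {2, 3, 4} ∩ (A ∖ {4}) = ∅, so x is NOT a limit point.
  x = 5: opens ∋ x are {2, 3, 4, 5}, {1, 2, 3, 4, 5}; each meets A ∖ {5}, so x IS a limit point.
Collecting: A' = {1, 2, 5}.


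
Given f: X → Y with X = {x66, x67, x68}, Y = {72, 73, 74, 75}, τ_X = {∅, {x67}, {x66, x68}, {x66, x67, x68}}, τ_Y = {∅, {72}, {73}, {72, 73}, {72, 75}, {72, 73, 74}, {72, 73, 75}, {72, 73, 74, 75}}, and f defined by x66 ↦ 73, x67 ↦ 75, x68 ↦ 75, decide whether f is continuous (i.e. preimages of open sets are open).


f is NOT continuous.

Compute f^{-1}(U) for each U ∈ τ_Y:
  U = ∅: f^{-1}(U) = ∅ ∈ τ_X ✓.
  U = {72}: f^{-1}(U) = ∅ ∈ τ_X ✓.
  U = {73}: f^{-1}(U) = {x66} ∉ τ_X ✗.
  U = {72, 73}: f^{-1}(U) = {x66} ∉ τ_X ✗.
  U = {72, 75}: f^{-1}(U) = {x67, x68} ∉ τ_X ✗.
  U = {72, 73, 74}: f^{-1}(U) = {x66} ∉ τ_X ✗.
  U = {72, 73, 75}: f^{-1}(U) = {x66, x67, x68} ∈ τ_X ✓.
  U = {72, 73, 74, 75}: f^{-1}(U) = {x66, x67, x68} ∈ τ_X ✓.
Found U = {73} with f^{-1}(U) = {x66} not in τ_X. Therefore f is NOT continuous.


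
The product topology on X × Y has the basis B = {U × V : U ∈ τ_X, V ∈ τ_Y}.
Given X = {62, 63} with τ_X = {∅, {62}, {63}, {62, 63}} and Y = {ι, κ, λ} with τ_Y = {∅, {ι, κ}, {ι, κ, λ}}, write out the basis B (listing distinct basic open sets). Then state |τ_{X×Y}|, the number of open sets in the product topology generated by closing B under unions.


Basis B = {∅ × ∅, {62} × {ι, κ}, {63} × {ι, κ}, {62} × {ι, κ, λ}, {63} × {ι, κ, λ}, {62, 63} × {ι, κ}, {62, 63} × {ι, κ, λ}}; |τ_{X×Y}| = 9.

Enumerate products U × V with U ∈ τ_X, V ∈ τ_Y (deduplicated):
  ∅ × ∅ = {} (∅)
  {62} × {ι, κ} = {(62,ι), (62,κ)}
  {63} × {ι, κ} = {(63,ι), (63,κ)}
  {62} × {ι, κ, λ} = {(62,ι), (62,κ), (62,λ)}
  {63} × {ι, κ, λ} = {(63,ι), (63,κ), (63,λ)}
  {62, 63} × {ι, κ} = {(62,ι), (62,κ), (63,ι), (63,κ)}
  {62, 63} × {ι, κ, λ} = {(62,ι), (62,κ), (62,λ), (63,ι), (63,κ), (63,λ)}
These 7 distinct sets form the basis B.
Close under arbitrary unions to get τ_{X×Y}; counting gives |τ_{X×Y}| = 9.


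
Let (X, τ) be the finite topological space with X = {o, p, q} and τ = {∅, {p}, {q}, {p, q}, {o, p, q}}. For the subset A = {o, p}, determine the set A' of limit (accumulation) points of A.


A' = {o}

For each x ∈ X, list the open sets U ∈ τ with x ∈ U, then check whether U ∩ (A ∖ {x}) ≠ ∅ for every such U.
  x = o: opens ∋ x are {o, p, q}; each meets A ∖ {o}, so x IS a limit point.
  x = p: open {p} ∋ x has {p} ∩ (A ∖ {p}) = ∅, so x is NOT a limit point.
  x = q: open {q} ∋ x has {q} ∩ (A ∖ {q}) = ∅, so x is NOT a limit point.
Collecting: A' = {o}.


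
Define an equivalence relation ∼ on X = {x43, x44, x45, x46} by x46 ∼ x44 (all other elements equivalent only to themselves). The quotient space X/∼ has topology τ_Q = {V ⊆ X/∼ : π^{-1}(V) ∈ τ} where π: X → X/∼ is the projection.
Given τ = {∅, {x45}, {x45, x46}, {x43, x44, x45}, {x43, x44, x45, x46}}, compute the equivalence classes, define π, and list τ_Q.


X/∼ = {[x43], [x44=x46], [x45]}; |τ_Q| = 3.

Equivalence classes: [x43], [x44=x46], [x45].
Quotient map π: X → X/∼ sends x43 ↦ [x43], x44 ↦ [x44=x46], x45 ↦ [x45], x46 ↦ [x44=x46].
For each subset V ⊆ X/∼, compute π^{-1}(V) ⊆ X and check whether π^{-1}(V) ∈ τ. V is open in τ_Q iff π^{-1}(V) ∈ τ.
  V = {}: π^{-1}(V) = ∅ ∈ τ ✓.
  V = {[x43]}: π^{-1}(V) = {x43} ∉ τ ✗.
  V = {[x44=x46]}: π^{-1}(V) = {x44, x46} ∉ τ ✗.
  V = {[x43], [x44=x46]}: π^{-1}(V) = {x43, x44, x46} ∉ τ ✗.
  V = {[x45]}: π^{-1}(V) = {x45} ∈ τ ✓.
  V = {[x43], [x45]}: π^{-1}(V) = {x43, x45} ∉ τ ✗.
  V = {[x44=x46], [x45]}: π^{-1}(V) = {x44, x45, x46} ∉ τ ✗.
  V = {[x43], [x44=x46], [x45]}: π^{-1}(V) = {x43, x44, x45, x46} ∈ τ ✓.
Open sets in the quotient: τ_Q = {{}, {[x45]}, {[x43], [x44=x46], [x45]}} (3 elements).


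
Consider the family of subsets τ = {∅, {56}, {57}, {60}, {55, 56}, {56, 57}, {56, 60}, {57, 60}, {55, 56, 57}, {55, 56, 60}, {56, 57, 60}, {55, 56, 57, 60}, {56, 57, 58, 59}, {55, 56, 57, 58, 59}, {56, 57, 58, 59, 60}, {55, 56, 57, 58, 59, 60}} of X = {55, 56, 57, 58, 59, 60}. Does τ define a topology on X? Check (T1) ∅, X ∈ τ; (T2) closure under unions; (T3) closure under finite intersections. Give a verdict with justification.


τ IS a topology on X.

Axiom (T1): ∅ ∈ τ? Yes; X ∈ τ? Yes.
Axiom (T2/T3): check pairwise unions and intersections of members of τ.
All pairwise intersections and unions checked — each lies in τ. Therefore τ satisfies (T1), (T2), (T3): it IS a topology on X.


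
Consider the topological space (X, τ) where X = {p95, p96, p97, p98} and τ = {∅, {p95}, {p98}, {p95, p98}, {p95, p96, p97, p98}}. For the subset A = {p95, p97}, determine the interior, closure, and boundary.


int(A) = {p95}, cl(A) = {p95, p96, p97}, ∂A = {p96, p97}.

Closed sets in (X, τ) are complements of opens:
  closed(X, τ) = {∅, {p96, p97}, {p95, p96, p97}, {p96, p97, p98}, {p95, p96, p97, p98}}.
int(A) = ⋃ {U ∈ τ : U ⊆ A}. Opens contained in A: ∅, {p95}.
Taking the union of these: int(A) = {p95}.
cl(A) = ⋂ {C closed : A ⊆ C}. Closed sets containing A: {p95, p96, p97}, {p95, p96, p97, p98}.
Intersecting these: cl(A) = {p95, p96, p97}.
∂A = cl(A) ∖ int(A) = {p95, p96, p97} ∖ {p95} = {p96, p97}.


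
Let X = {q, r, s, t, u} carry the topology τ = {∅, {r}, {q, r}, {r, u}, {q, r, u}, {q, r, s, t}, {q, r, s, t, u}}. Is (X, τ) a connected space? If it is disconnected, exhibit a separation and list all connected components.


(X, τ) is connected.

Find clopen sets (U ∈ τ with X ∖ U ∈ τ):
  U = ∅, X ∖ U = {q, r, s, t, u} — both open, so U is clopen.
  U = {q, r, s, t, u}, X ∖ U = ∅ — both open, so U is clopen.
Only trivial clopens (∅ and X) exist, so (X, τ) is connected.
Compute connected components by grouping points that agree on all clopens:
  component: {q, r, s, t, u}


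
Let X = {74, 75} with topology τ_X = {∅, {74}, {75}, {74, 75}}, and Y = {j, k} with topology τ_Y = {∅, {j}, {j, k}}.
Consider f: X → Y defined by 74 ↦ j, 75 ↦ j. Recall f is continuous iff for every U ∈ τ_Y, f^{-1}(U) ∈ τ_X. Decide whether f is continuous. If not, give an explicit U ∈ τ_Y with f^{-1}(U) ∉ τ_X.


f IS continuous.

Compute f^{-1}(U) for each U ∈ τ_Y:
  U = ∅: f^{-1}(U) = ∅ ∈ τ_X ✓.
  U = {j}: f^{-1}(U) = {74, 75} ∈ τ_X ✓.
  U = {j, k}: f^{-1}(U) = {74, 75} ∈ τ_X ✓.
Every preimage lies in τ_X, so f IS continuous.


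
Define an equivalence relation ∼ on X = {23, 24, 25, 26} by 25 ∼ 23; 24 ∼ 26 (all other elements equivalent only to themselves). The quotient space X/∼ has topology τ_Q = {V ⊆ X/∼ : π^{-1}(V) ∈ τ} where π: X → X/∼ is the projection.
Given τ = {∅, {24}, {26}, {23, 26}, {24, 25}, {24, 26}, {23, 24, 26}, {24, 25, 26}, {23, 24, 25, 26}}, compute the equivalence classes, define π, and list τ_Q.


X/∼ = {[23=25], [24=26]}; |τ_Q| = 3.

Equivalence classes: [23=25], [24=26].
Quotient map π: X → X/∼ sends 23 ↦ [23=25], 24 ↦ [24=26], 25 ↦ [23=25], 26 ↦ [24=26].
For each subset V ⊆ X/∼, compute π^{-1}(V) ⊆ X and check whether π^{-1}(V) ∈ τ. V is open in τ_Q iff π^{-1}(V) ∈ τ.
  V = {}: π^{-1}(V) = ∅ ∈ τ ✓.
  V = {[23=25]}: π^{-1}(V) = {23, 25} ∉ τ ✗.
  V = {[24=26]}: π^{-1}(V) = {24, 26} ∈ τ ✓.
  V = {[23=25], [24=26]}: π^{-1}(V) = {23, 24, 25, 26} ∈ τ ✓.
Open sets in the quotient: τ_Q = {{}, {[24=26]}, {[23=25], [24=26]}} (3 elements).


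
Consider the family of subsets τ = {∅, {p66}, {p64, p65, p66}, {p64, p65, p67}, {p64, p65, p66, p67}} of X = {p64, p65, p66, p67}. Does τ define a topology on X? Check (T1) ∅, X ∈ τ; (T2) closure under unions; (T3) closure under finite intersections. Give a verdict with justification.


τ is NOT a topology on X.

Axiom (T1): ∅ ∈ τ? Yes; X ∈ τ? Yes.
Axiom (T2/T3): check pairwise unions and intersections of members of τ.
Counterexample for (T3): {p64, p65, p66} ∩ {p64, p65, p67} = {p64, p65} ∉ τ. Therefore τ is NOT a topology.


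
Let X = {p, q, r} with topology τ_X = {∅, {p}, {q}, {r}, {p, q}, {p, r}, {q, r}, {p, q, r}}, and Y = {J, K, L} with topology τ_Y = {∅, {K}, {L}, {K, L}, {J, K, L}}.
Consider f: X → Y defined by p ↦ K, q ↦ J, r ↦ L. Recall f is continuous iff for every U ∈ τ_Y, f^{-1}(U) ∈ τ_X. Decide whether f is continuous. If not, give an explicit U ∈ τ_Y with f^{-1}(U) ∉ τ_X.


f IS continuous.

Compute f^{-1}(U) for each U ∈ τ_Y:
  U = ∅: f^{-1}(U) = ∅ ∈ τ_X ✓.
  U = {K}: f^{-1}(U) = {p} ∈ τ_X ✓.
  U = {L}: f^{-1}(U) = {r} ∈ τ_X ✓.
  U = {K, L}: f^{-1}(U) = {p, r} ∈ τ_X ✓.
  U = {J, K, L}: f^{-1}(U) = {p, q, r} ∈ τ_X ✓.
Every preimage lies in τ_X, so f IS continuous.


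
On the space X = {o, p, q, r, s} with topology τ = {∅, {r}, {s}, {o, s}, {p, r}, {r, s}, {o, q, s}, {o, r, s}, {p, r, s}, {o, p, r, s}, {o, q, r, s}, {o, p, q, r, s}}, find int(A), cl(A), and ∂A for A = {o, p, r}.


int(A) = {p, r}, cl(A) = {o, p, q, r}, ∂A = {o, q}.

Closed sets in (X, τ) are complements of opens:
  closed(X, τ) = {∅, {p}, {q}, {o, q}, {p, q}, {p, r}, {o, p, q}, {o, q, s}, {p, q, r}, {o, p, q, r}, {o, p, q, s}, {o, p, q, r, s}}.
int(A) = ⋃ {U ∈ τ : U ⊆ A}. Opens contained in A: ∅, {r}, {p, r}.
Taking the union of these: int(A) = {p, r}.
cl(A) = ⋂ {C closed : A ⊆ C}. Closed sets containing A: {o, p, q, r}, {o, p, q, r, s}.
Intersecting these: cl(A) = {o, p, q, r}.
∂A = cl(A) ∖ int(A) = {o, p, q, r} ∖ {p, r} = {o, q}.


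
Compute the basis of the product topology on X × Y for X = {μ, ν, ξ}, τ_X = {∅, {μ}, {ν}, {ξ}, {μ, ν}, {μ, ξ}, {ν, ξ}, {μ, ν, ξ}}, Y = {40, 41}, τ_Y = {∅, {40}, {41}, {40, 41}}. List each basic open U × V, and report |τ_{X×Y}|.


Basis B = {∅ × ∅, {μ} × {40}, {μ} × {41}, {ν} × {40}, {ν} × {41}, {ξ} × {40}, {ξ} × {41}, {μ} × {40, 41}, {μ, ν} × {40}, {μ, ξ} × {40}, {μ, ν} × {41}, {μ, ξ} × {41}, {ν} × {40, 41}, {ν, ξ} × {40}, {ν, ξ} × {41}, {ξ} × {40, 41}, {μ, ν, ξ} × {40}, {μ, ν, ξ} × {41}, {μ, ν} × {40, 41}, {μ, ξ} × {40, 41}, {ν, ξ} × {40, 41}, {μ, ν, ξ} × {40, 41}}; |τ_{X×Y}| = 64.

Enumerate products U × V with U ∈ τ_X, V ∈ τ_Y (deduplicated):
  ∅ × ∅ = {} (∅)
  {μ} × {40} = {(μ,40)}
  {μ} × {41} = {(μ,41)}
  {ν} × {40} = {(ν,40)}
  {ν} × {41} = {(ν,41)}
  {ξ} × {40} = {(ξ,40)}
  {ξ} × {41} = {(ξ,41)}
  {μ} × {40, 41} = {(μ,40), (μ,41)}
  {μ, ν} × {40} = {(μ,40), (ν,40)}
  {μ, ξ} × {40} = {(μ,40), (ξ,40)}
  {μ, ν} × {41} = {(μ,41), (ν,41)}
  {μ, ξ} × {41} = {(μ,41), (ξ,41)}
  {ν} × {40, 41} = {(ν,40), (ν,41)}
  {ν, ξ} × {40} = {(ν,40), (ξ,40)}
  {ν, ξ} × {41} = {(ν,41), (ξ,41)}
  {ξ} × {40, 41} = {(ξ,40), (ξ,41)}
  {μ, ν, ξ} × {40} = {(μ,40), (ν,40), (ξ,40)}
  {μ, ν, ξ} × {41} = {(μ,41), (ν,41), (ξ,41)}
  {μ, ν} × {40, 41} = {(μ,40), (μ,41), (ν,40), (ν,41)}
  {μ, ξ} × {40, 41} = {(μ,40), (μ,41), (ξ,40), (ξ,41)}
  {ν, ξ} × {40, 41} = {(ν,40), (ν,41), (ξ,40), (ξ,41)}
  {μ, ν, ξ} × {40, 41} = {(μ,40), (μ,41), (ν,40), (ν,41), (ξ,40), (ξ,41)}
These 22 distinct sets form the basis B.
Close under arbitrary unions to get τ_{X×Y}; counting gives |τ_{X×Y}| = 64.


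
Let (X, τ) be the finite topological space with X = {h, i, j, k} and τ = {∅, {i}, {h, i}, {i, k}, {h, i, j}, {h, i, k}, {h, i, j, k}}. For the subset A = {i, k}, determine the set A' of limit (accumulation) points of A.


A' = {h, j, k}

For each x ∈ X, list the open sets U ∈ τ with x ∈ U, then check whether U ∩ (A ∖ {x}) ≠ ∅ for every such U.
  x = h: opens ∋ x are {h, i}, {h, i, j}, {h, i, k}, {h, i, j, k}; each meets A ∖ {h}, so x IS a limit point.
  x = i: open {i} ∋ x has {i} ∩ (A ∖ {i}) = ∅, so x is NOT a limit point.
  x = j: opens ∋ x are {h, i, j}, {h, i, j, k}; each meets A ∖ {j}, so x IS a limit point.
  x = k: opens ∋ x are {i, k}, {h, i, k}, {h, i, j, k}; each meets A ∖ {k}, so x IS a limit point.
Collecting: A' = {h, j, k}.


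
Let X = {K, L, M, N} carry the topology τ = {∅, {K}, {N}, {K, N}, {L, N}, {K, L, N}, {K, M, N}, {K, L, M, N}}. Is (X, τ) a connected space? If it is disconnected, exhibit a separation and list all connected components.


(X, τ) is connected.

Find clopen sets (U ∈ τ with X ∖ U ∈ τ):
  U = ∅, X ∖ U = {K, L, M, N} — both open, so U is clopen.
  U = {K, L, M, N}, X ∖ U = ∅ — both open, so U is clopen.
Only trivial clopens (∅ and X) exist, so (X, τ) is connected.
Compute connected components by grouping points that agree on all clopens:
  component: {K, L, M, N}


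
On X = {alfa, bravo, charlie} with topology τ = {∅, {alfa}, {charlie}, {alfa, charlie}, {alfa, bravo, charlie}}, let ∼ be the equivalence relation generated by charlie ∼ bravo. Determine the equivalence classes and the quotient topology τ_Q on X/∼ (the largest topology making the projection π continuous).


X/∼ = {[alfa], [bravo=charlie]}; |τ_Q| = 3.

Equivalence classes: [alfa], [bravo=charlie].
Quotient map π: X → X/∼ sends alfa ↦ [alfa], bravo ↦ [bravo=charlie], charlie ↦ [bravo=charlie].
For each subset V ⊆ X/∼, compute π^{-1}(V) ⊆ X and check whether π^{-1}(V) ∈ τ. V is open in τ_Q iff π^{-1}(V) ∈ τ.
  V = {}: π^{-1}(V) = ∅ ∈ τ ✓.
  V = {[alfa]}: π^{-1}(V) = {alfa} ∈ τ ✓.
  V = {[bravo=charlie]}: π^{-1}(V) = {bravo, charlie} ∉ τ ✗.
  V = {[alfa], [bravo=charlie]}: π^{-1}(V) = {alfa, bravo, charlie} ∈ τ ✓.
Open sets in the quotient: τ_Q = {{}, {[alfa]}, {[alfa], [bravo=charlie]}} (3 elements).


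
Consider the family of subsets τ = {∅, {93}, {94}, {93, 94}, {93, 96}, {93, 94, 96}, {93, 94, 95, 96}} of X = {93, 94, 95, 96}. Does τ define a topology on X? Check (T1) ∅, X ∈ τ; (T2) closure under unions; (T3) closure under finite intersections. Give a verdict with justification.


τ IS a topology on X.

Axiom (T1): ∅ ∈ τ? Yes; X ∈ τ? Yes.
Axiom (T2/T3): check pairwise unions and intersections of members of τ.
All pairwise intersections and unions checked — each lies in τ. Therefore τ satisfies (T1), (T2), (T3): it IS a topology on X.


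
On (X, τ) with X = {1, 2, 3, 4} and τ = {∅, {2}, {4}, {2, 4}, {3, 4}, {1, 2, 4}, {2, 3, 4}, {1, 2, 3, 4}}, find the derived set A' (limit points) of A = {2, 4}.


A' = {1, 3}

For each x ∈ X, list the open sets U ∈ τ with x ∈ U, then check whether U ∩ (A ∖ {x}) ≠ ∅ for every such U.
  x = 1: opens ∋ x are {1, 2, 4}, {1, 2, 3, 4}; each meets A ∖ {1}, so x IS a limit point.
  x = 2: open {2} ∋ x has {2} ∩ (A ∖ {2}) = ∅, so x is NOT a limit point.
  x = 3: opens ∋ x are {3, 4}, {2, 3, 4}, {1, 2, 3, 4}; each meets A ∖ {3}, so x IS a limit point.
  x = 4: open {4} ∋ x has {4} ∩ (A ∖ {4}) = ∅, so x is NOT a limit point.
Collecting: A' = {1, 3}.


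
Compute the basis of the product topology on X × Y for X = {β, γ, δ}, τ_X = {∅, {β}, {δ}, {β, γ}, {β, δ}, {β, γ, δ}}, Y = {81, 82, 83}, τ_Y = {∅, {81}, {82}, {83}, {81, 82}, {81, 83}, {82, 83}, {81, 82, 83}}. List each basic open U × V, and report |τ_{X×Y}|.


Basis B = {∅ × ∅, {β} × {81}, {β} × {82}, {β} × {83}, {δ} × {81}, {δ} × {82}, {δ} × {83}, {β} × {81, 82}, {β} × {81, 83}, {β, γ} × {81}, {β, δ} × {81}, {β} × {82, 83}, {β, γ} × {82}, {β, δ} × {82}, {β, γ} × {83}, {β, δ} × {83}, {δ} × {81, 82}, {δ} × {81, 83}, {δ} × {82, 83}, {β} × {81, 82, 83}, {β, γ, δ} × {81}, {β, γ, δ} × {82}, {β, γ, δ} × {83}, {δ} × {81, 82, 83}, {β, γ} × {81, 82}, {β, δ} × {81, 82}, {β, γ} × {81, 83}, {β, δ} × {81, 83}, {β, γ} × {82, 83}, {β, δ} × {82, 83}, {β, γ} × {81, 82, 83}, {β, δ} × {81, 82, 83}, {β, γ, δ} × {81, 82}, {β, γ, δ} × {81, 83}, {β, γ, δ} × {82, 83}, {β, γ, δ} × {81, 82, 83}}; |τ_{X×Y}| = 216.

Enumerate products U × V with U ∈ τ_X, V ∈ τ_Y (deduplicated):
  ∅ × ∅ = {} (∅)
  {β} × {81} = {(β,81)}
  {β} × {82} = {(β,82)}
  {β} × {83} = {(β,83)}
  {δ} × {81} = {(δ,81)}
  {δ} × {82} = {(δ,82)}
  {δ} × {83} = {(δ,83)}
  {β} × {81, 82} = {(β,81), (β,82)}
  {β} × {81, 83} = {(β,81), (β,83)}
  {β, γ} × {81} = {(β,81), (γ,81)}
  {β, δ} × {81} = {(β,81), (δ,81)}
  {β} × {82, 83} = {(β,82), (β,83)}
  {β, γ} × {82} = {(β,82), (γ,82)}
  {β, δ} × {82} = {(β,82), (δ,82)}
  {β, γ} × {83} = {(β,83), (γ,83)}
  {β, δ} × {83} = {(β,83), (δ,83)}
  {δ} × {81, 82} = {(δ,81), (δ,82)}
  {δ} × {81, 83} = {(δ,81), (δ,83)}
  {δ} × {82, 83} = {(δ,82), (δ,83)}
  {β} × {81, 82, 83} = {(β,81), (β,82), (β,83)}
  {β, γ, δ} × {81} = {(β,81), (γ,81), (δ,81)}
  {β, γ, δ} × {82} = {(β,82), (γ,82), (δ,82)}
  {β, γ, δ} × {83} = {(β,83), (γ,83), (δ,83)}
  {δ} × {81, 82, 83} = {(δ,81), (δ,82), (δ,83)}
  {β, γ} × {81, 82} = {(β,81), (β,82), (γ,81), (γ,82)}
  {β, δ} × {81, 82} = {(β,81), (β,82), (δ,81), (δ,82)}
  {β, γ} × {81, 83} = {(β,81), (β,83), (γ,81), (γ,83)}
  {β, δ} × {81, 83} = {(β,81), (β,83), (δ,81), (δ,83)}
  {β, γ} × {82, 83} = {(β,82), (β,83), (γ,82), (γ,83)}
  {β, δ} × {82, 83} = {(β,82), (β,83), (δ,82), (δ,83)}
  {β, γ} × {81, 82, 83} = {(β,81), (β,82), (β,83), (γ,81), (γ,82), (γ,83)}
  {β, δ} × {81, 82, 83} = {(β,81), (β,82), (β,83), (δ,81), (δ,82), (δ,83)}
  {β, γ, δ} × {81, 82} = {(β,81), (β,82), (γ,81), (γ,82), (δ,81), (δ,82)}
  {β, γ, δ} × {81, 83} = {(β,81), (β,83), (γ,81), (γ,83), (δ,81), (δ,83)}
  {β, γ, δ} × {82, 83} = {(β,82), (β,83), (γ,82), (γ,83), (δ,82), (δ,83)}
  {β, γ, δ} × {81, 82, 83} = {(β,81), (β,82), (β,83), (γ,81), (γ,82), (γ,83), (δ,81), (δ,82), (δ,83)}
These 36 distinct sets form the basis B.
Close under arbitrary unions to get τ_{X×Y}; counting gives |τ_{X×Y}| = 216.


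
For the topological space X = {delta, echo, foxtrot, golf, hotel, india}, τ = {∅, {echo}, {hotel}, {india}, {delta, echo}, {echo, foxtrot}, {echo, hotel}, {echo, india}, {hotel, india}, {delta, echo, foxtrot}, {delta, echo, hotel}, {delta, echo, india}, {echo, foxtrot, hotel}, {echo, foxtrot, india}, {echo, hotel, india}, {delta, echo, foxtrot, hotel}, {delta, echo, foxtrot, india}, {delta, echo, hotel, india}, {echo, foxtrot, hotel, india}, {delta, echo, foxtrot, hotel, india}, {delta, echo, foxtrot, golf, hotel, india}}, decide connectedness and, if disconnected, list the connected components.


(X, τ) is connected.

Find clopen sets (U ∈ τ with X ∖ U ∈ τ):
  U = ∅, X ∖ U = {delta, echo, foxtrot, golf, hotel, india} — both open, so U is clopen.
  U = {delta, echo, foxtrot, golf, hotel, india}, X ∖ U = ∅ — both open, so U is clopen.
Only trivial clopens (∅ and X) exist, so (X, τ) is connected.
Compute connected components by grouping points that agree on all clopens:
  component: {delta, echo, foxtrot, golf, hotel, india}


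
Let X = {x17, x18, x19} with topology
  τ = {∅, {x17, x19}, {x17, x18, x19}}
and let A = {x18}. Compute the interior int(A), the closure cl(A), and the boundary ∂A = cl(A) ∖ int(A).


int(A) = ∅, cl(A) = {x18}, ∂A = {x18}.

Closed sets in (X, τ) are complements of opens:
  closed(X, τ) = {∅, {x18}, {x17, x18, x19}}.
int(A) = ⋃ {U ∈ τ : U ⊆ A}. Opens contained in A: ∅.
Taking the union of these: int(A) = ∅.
cl(A) = ⋂ {C closed : A ⊆ C}. Closed sets containing A: {x18}, {x17, x18, x19}.
Intersecting these: cl(A) = {x18}.
∂A = cl(A) ∖ int(A) = {x18} ∖ ∅ = {x18}.


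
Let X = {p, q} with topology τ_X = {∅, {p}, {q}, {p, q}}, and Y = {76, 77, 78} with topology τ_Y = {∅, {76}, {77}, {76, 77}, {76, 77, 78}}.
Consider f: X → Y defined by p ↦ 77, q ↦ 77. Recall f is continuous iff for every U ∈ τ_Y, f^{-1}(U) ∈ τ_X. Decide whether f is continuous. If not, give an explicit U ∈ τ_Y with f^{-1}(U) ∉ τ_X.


f IS continuous.

Compute f^{-1}(U) for each U ∈ τ_Y:
  U = ∅: f^{-1}(U) = ∅ ∈ τ_X ✓.
  U = {76}: f^{-1}(U) = ∅ ∈ τ_X ✓.
  U = {77}: f^{-1}(U) = {p, q} ∈ τ_X ✓.
  U = {76, 77}: f^{-1}(U) = {p, q} ∈ τ_X ✓.
  U = {76, 77, 78}: f^{-1}(U) = {p, q} ∈ τ_X ✓.
Every preimage lies in τ_X, so f IS continuous.


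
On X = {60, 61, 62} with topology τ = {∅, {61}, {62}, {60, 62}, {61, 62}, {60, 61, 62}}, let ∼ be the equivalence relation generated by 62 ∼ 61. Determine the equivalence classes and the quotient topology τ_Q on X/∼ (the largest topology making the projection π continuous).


X/∼ = {[60], [61=62]}; |τ_Q| = 3.

Equivalence classes: [60], [61=62].
Quotient map π: X → X/∼ sends 60 ↦ [60], 61 ↦ [61=62], 62 ↦ [61=62].
For each subset V ⊆ X/∼, compute π^{-1}(V) ⊆ X and check whether π^{-1}(V) ∈ τ. V is open in τ_Q iff π^{-1}(V) ∈ τ.
  V = {}: π^{-1}(V) = ∅ ∈ τ ✓.
  V = {[60]}: π^{-1}(V) = {60} ∉ τ ✗.
  V = {[61=62]}: π^{-1}(V) = {61, 62} ∈ τ ✓.
  V = {[60], [61=62]}: π^{-1}(V) = {60, 61, 62} ∈ τ ✓.
Open sets in the quotient: τ_Q = {{}, {[61=62]}, {[60], [61=62]}} (3 elements).


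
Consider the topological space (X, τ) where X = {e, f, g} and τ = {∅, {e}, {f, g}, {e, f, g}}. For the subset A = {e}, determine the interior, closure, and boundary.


int(A) = {e}, cl(A) = {e}, ∂A = ∅.

Closed sets in (X, τ) are complements of opens:
  closed(X, τ) = {∅, {e}, {f, g}, {e, f, g}}.
int(A) = ⋃ {U ∈ τ : U ⊆ A}. Opens contained in A: ∅, {e}.
Taking the union of these: int(A) = {e}.
cl(A) = ⋂ {C closed : A ⊆ C}. Closed sets containing A: {e}, {e, f, g}.
Intersecting these: cl(A) = {e}.
∂A = cl(A) ∖ int(A) = {e} ∖ {e} = ∅.


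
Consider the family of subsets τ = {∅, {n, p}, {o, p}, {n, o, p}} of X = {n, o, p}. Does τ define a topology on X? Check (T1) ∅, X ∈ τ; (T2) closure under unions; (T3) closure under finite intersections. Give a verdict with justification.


τ is NOT a topology on X.

Axiom (T1): ∅ ∈ τ? Yes; X ∈ τ? Yes.
Axiom (T2/T3): check pairwise unions and intersections of members of τ.
Counterexample for (T3): {n, p} ∩ {o, p} = {p} ∉ τ. Therefore τ is NOT a topology.


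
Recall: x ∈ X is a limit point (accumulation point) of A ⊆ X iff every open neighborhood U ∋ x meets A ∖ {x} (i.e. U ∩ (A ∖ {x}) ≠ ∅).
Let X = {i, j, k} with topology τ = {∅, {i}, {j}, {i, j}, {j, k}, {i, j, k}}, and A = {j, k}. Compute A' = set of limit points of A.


A' = {k}

For each x ∈ X, list the open sets U ∈ τ with x ∈ U, then check whether U ∩ (A ∖ {x}) ≠ ∅ for every such U.
  x = i: open {i} ∋ x has {i} ∩ (A ∖ {i}) = ∅, so x is NOT a limit point.
  x = j: open {j} ∋ x has {j} ∩ (A ∖ {j}) = ∅, so x is NOT a limit point.
  x = k: opens ∋ x are {j, k}, {i, j, k}; each meets A ∖ {k}, so x IS a limit point.
Collecting: A' = {k}.


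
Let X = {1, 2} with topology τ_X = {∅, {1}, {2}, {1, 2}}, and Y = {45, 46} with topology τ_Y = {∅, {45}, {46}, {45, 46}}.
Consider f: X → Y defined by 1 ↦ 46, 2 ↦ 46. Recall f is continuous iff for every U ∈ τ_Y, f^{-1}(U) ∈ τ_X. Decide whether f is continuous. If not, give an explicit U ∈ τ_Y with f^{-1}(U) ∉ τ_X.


f IS continuous.

Compute f^{-1}(U) for each U ∈ τ_Y:
  U = ∅: f^{-1}(U) = ∅ ∈ τ_X ✓.
  U = {45}: f^{-1}(U) = ∅ ∈ τ_X ✓.
  U = {46}: f^{-1}(U) = {1, 2} ∈ τ_X ✓.
  U = {45, 46}: f^{-1}(U) = {1, 2} ∈ τ_X ✓.
Every preimage lies in τ_X, so f IS continuous.


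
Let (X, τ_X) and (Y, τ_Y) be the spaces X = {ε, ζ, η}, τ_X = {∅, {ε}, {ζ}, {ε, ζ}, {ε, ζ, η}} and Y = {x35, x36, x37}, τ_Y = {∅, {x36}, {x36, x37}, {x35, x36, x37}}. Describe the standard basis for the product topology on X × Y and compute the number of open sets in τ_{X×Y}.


Basis B = {∅ × ∅, {ε} × {x36}, {ζ} × {x36}, {ε} × {x36, x37}, {ε, ζ} × {x36}, {ζ} × {x36, x37}, {ε} × {x35, x36, x37}, {ε, ζ, η} × {x36}, {ζ} × {x35, x36, x37}, {ε, ζ} × {x36, x37}, {ε, ζ} × {x35, x36, x37}, {ε, ζ, η} × {x36, x37}, {ε, ζ, η} × {x35, x36, x37}}; |τ_{X×Y}| = 30.

Enumerate products U × V with U ∈ τ_X, V ∈ τ_Y (deduplicated):
  ∅ × ∅ = {} (∅)
  {ε} × {x36} = {(ε,x36)}
  {ζ} × {x36} = {(ζ,x36)}
  {ε} × {x36, x37} = {(ε,x36), (ε,x37)}
  {ε, ζ} × {x36} = {(ε,x36), (ζ,x36)}
  {ζ} × {x36, x37} = {(ζ,x36), (ζ,x37)}
  {ε} × {x35, x36, x37} = {(ε,x35), (ε,x36), (ε,x37)}
  {ε, ζ, η} × {x36} = {(ε,x36), (ζ,x36), (η,x36)}
  {ζ} × {x35, x36, x37} = {(ζ,x35), (ζ,x36), (ζ,x37)}
  {ε, ζ} × {x36, x37} = {(ε,x36), (ε,x37), (ζ,x36), (ζ,x37)}
  {ε, ζ} × {x35, x36, x37} = {(ε,x35), (ε,x36), (ε,x37), (ζ,x35), (ζ,x36), (ζ,x37)}
  {ε, ζ, η} × {x36, x37} = {(ε,x36), (ε,x37), (ζ,x36), (ζ,x37), (η,x36), (η,x37)}
  {ε, ζ, η} × {x35, x36, x37} = {(ε,x35), (ε,x36), (ε,x37), (ζ,x35), (ζ,x36), (ζ,x37), (η,x35), (η,x36), (η,x37)}
These 13 distinct sets form the basis B.
Close under arbitrary unions to get τ_{X×Y}; counting gives |τ_{X×Y}| = 30.


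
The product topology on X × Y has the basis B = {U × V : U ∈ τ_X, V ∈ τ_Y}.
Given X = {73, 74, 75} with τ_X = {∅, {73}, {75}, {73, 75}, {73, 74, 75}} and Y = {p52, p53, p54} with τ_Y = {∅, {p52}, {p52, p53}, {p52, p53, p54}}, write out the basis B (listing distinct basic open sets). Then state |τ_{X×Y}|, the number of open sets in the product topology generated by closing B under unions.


Basis B = {∅ × ∅, {73} × {p52}, {75} × {p52}, {73} × {p52, p53}, {73, 75} × {p52}, {75} × {p52, p53}, {73} × {p52, p53, p54}, {73, 74, 75} × {p52}, {75} × {p52, p53, p54}, {73, 75} × {p52, p53}, {73, 75} × {p52, p53, p54}, {73, 74, 75} × {p52, p53}, {73, 74, 75} × {p52, p53, p54}}; |τ_{X×Y}| = 30.

Enumerate products U × V with U ∈ τ_X, V ∈ τ_Y (deduplicated):
  ∅ × ∅ = {} (∅)
  {73} × {p52} = {(73,p52)}
  {75} × {p52} = {(75,p52)}
  {73} × {p52, p53} = {(73,p52), (73,p53)}
  {73, 75} × {p52} = {(73,p52), (75,p52)}
  {75} × {p52, p53} = {(75,p52), (75,p53)}
  {73} × {p52, p53, p54} = {(73,p52), (73,p53), (73,p54)}
  {73, 74, 75} × {p52} = {(73,p52), (74,p52), (75,p52)}
  {75} × {p52, p53, p54} = {(75,p52), (75,p53), (75,p54)}
  {73, 75} × {p52, p53} = {(73,p52), (73,p53), (75,p52), (75,p53)}
  {73, 75} × {p52, p53, p54} = {(73,p52), (73,p53), (73,p54), (75,p52), (75,p53), (75,p54)}
  {73, 74, 75} × {p52, p53} = {(73,p52), (73,p53), (74,p52), (74,p53), (75,p52), (75,p53)}
  {73, 74, 75} × {p52, p53, p54} = {(73,p52), (73,p53), (73,p54), (74,p52), (74,p53), (74,p54), (75,p52), (75,p53), (75,p54)}
These 13 distinct sets form the basis B.
Close under arbitrary unions to get τ_{X×Y}; counting gives |τ_{X×Y}| = 30.


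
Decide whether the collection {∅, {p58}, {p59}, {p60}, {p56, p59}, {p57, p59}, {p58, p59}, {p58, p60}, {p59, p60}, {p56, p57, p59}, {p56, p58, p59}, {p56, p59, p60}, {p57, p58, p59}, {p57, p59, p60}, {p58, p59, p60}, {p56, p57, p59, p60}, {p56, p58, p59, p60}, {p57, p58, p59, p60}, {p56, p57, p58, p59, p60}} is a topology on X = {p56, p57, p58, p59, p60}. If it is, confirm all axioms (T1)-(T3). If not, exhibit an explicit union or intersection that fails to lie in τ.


τ is NOT a topology on X.

Axiom (T1): ∅ ∈ τ? Yes; X ∈ τ? Yes.
Axiom (T2/T3): check pairwise unions and intersections of members of τ.
Counterexample for (T2): {p58} ∪ {p56, p57, p59} = {p56, p57, p58, p59} ∉ τ. Therefore τ is NOT a topology.


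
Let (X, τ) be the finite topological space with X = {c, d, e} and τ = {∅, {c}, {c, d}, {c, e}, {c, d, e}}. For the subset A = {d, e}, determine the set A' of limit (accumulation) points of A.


A' = ∅

For each x ∈ X, list the open sets U ∈ τ with x ∈ U, then check whether U ∩ (A ∖ {x}) ≠ ∅ for every such U.
  x = c: open {c} ∋ x has {c} ∩ (A ∖ {c}) = ∅, so x is NOT a limit point.
  x = d: open {c, d} ∋ x has {c, d} ∩ (A ∖ {d}) = ∅, so x is NOT a limit point.
  x = e: open {c, e} ∋ x has {c, e} ∩ (A ∖ {e}) = ∅, so x is NOT a limit point.
Collecting: A' = ∅.


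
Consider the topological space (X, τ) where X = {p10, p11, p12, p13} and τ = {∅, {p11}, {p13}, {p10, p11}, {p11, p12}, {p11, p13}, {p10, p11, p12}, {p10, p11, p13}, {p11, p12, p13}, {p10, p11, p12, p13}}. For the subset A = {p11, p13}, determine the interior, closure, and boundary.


int(A) = {p11, p13}, cl(A) = {p10, p11, p12, p13}, ∂A = {p10, p12}.

Closed sets in (X, τ) are complements of opens:
  closed(X, τ) = {∅, {p10}, {p12}, {p13}, {p10, p12}, {p10, p13}, {p12, p13}, {p10, p11, p12}, {p10, p12, p13}, {p10, p11, p12, p13}}.
int(A) = ⋃ {U ∈ τ : U ⊆ A}. Opens contained in A: ∅, {p11}, {p13}, {p11, p13}.
Taking the union of these: int(A) = {p11, p13}.
cl(A) = ⋂ {C closed : A ⊆ C}. Closed sets containing A: {p10, p11, p12, p13}.
Intersecting these: cl(A) = {p10, p11, p12, p13}.
∂A = cl(A) ∖ int(A) = {p10, p11, p12, p13} ∖ {p11, p13} = {p10, p12}.


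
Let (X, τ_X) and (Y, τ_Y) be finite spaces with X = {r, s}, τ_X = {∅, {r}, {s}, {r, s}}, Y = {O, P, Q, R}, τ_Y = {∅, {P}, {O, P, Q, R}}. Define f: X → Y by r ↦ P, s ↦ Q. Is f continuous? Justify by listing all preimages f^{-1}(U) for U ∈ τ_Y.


f IS continuous.

Compute f^{-1}(U) for each U ∈ τ_Y:
  U = ∅: f^{-1}(U) = ∅ ∈ τ_X ✓.
  U = {P}: f^{-1}(U) = {r} ∈ τ_X ✓.
  U = {O, P, Q, R}: f^{-1}(U) = {r, s} ∈ τ_X ✓.
Every preimage lies in τ_X, so f IS continuous.


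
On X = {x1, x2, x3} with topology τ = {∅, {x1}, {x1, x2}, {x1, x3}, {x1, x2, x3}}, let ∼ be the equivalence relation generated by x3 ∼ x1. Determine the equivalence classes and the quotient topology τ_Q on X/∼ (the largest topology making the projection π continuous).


X/∼ = {[x1=x3], [x2]}; |τ_Q| = 3.

Equivalence classes: [x1=x3], [x2].
Quotient map π: X → X/∼ sends x1 ↦ [x1=x3], x2 ↦ [x2], x3 ↦ [x1=x3].
For each subset V ⊆ X/∼, compute π^{-1}(V) ⊆ X and check whether π^{-1}(V) ∈ τ. V is open in τ_Q iff π^{-1}(V) ∈ τ.
  V = {}: π^{-1}(V) = ∅ ∈ τ ✓.
  V = {[x1=x3]}: π^{-1}(V) = {x1, x3} ∈ τ ✓.
  V = {[x2]}: π^{-1}(V) = {x2} ∉ τ ✗.
  V = {[x1=x3], [x2]}: π^{-1}(V) = {x1, x2, x3} ∈ τ ✓.
Open sets in the quotient: τ_Q = {{}, {[x1=x3]}, {[x1=x3], [x2]}} (3 elements).


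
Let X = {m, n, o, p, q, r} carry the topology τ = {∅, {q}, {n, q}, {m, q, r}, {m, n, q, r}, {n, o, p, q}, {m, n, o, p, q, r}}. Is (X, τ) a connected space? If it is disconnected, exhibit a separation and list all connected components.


(X, τ) is connected.

Find clopen sets (U ∈ τ with X ∖ U ∈ τ):
  U = ∅, X ∖ U = {m, n, o, p, q, r} — both open, so U is clopen.
  U = {m, n, o, p, q, r}, X ∖ U = ∅ — both open, so U is clopen.
Only trivial clopens (∅ and X) exist, so (X, τ) is connected.
Compute connected components by grouping points that agree on all clopens:
  component: {m, n, o, p, q, r}


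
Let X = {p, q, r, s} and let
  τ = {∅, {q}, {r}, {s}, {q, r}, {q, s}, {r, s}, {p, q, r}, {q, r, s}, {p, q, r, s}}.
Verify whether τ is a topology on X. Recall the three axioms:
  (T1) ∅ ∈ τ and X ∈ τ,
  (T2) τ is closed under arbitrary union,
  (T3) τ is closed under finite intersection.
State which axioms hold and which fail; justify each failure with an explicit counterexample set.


τ IS a topology on X.

Axiom (T1): ∅ ∈ τ? Yes; X ∈ τ? Yes.
Axiom (T2/T3): check pairwise unions and intersections of members of τ.
All pairwise intersections and unions checked — each lies in τ. Therefore τ satisfies (T1), (T2), (T3): it IS a topology on X.


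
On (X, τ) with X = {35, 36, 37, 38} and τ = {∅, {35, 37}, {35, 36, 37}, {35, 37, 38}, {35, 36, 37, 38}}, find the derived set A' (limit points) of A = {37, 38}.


A' = {35, 36, 38}

For each x ∈ X, list the open sets U ∈ τ with x ∈ U, then check whether U ∩ (A ∖ {x}) ≠ ∅ for every such U.
  x = 35: opens ∋ x are {35, 37}, {35, 36, 37}, {35, 37, 38}, {35, 36, 37, 38}; each meets A ∖ {35}, so x IS a limit point.
  x = 36: opens ∋ x are {35, 36, 37}, {35, 36, 37, 38}; each meets A ∖ {36}, so x IS a limit point.
  x = 37: open {35, 37} ∋ x has {35, 37} ∩ (A ∖ {37}) = ∅, so x is NOT a limit point.
  x = 38: opens ∋ x are {35, 37, 38}, {35, 36, 37, 38}; each meets A ∖ {38}, so x IS a limit point.
Collecting: A' = {35, 36, 38}.
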